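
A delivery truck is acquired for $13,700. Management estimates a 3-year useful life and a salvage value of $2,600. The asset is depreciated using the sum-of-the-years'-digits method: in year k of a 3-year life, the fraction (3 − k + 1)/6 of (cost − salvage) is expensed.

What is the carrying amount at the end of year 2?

Depreciable base = $13,700 − $2,600 = $11,100.
Sum of the years' digits = 3+2+1 = 6.
Year 1: $11,100 × 3/6 = $5,550. Book value $8,150.
Year 2: $11,100 × 2/6 = $3,700. Book value $4,450.

$4,450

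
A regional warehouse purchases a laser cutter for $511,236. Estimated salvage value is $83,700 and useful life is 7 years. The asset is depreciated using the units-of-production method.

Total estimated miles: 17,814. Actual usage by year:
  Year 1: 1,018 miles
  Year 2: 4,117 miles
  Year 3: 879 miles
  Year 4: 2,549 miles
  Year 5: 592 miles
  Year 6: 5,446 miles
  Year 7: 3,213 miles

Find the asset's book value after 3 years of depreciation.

$366,900

Depreciable base = $511,236 − $83,700 = $427,536.
Rate = $427,536 / 17,814 miles = $24 per mile.
Year 1: 1,018 × $24 = $24,432. Book value $486,804.
Year 2: 4,117 × $24 = $98,808. Book value $387,996.
Year 3: 879 × $24 = $21,096. Book value $366,900.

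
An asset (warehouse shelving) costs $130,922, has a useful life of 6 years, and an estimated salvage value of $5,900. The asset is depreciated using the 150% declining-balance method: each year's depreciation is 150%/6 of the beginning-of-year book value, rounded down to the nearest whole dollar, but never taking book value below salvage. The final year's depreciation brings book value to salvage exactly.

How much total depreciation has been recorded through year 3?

Depreciable base = $130,922 − $5,900 = $125,022.
Year 1: ⌊$130,922 × 150%/6⌋ = $32,730. Book value $98,192.
Year 2: ⌊$98,192 × 150%/6⌋ = $24,548. Book value $73,644.
Year 3: ⌊$73,644 × 150%/6⌋ = $18,411. Book value $55,233.
Accumulated through year 3 = $130,922 − $55,233 = $75,689.

$75,689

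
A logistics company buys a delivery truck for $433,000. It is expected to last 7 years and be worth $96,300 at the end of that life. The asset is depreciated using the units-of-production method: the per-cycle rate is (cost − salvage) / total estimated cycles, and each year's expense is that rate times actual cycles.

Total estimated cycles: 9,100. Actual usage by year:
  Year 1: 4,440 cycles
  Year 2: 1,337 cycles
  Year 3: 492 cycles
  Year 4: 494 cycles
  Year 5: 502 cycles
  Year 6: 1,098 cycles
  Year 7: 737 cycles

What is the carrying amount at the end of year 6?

$123,569

Depreciable base = $433,000 − $96,300 = $336,700.
Rate = $336,700 / 9,100 cycles = $37 per cycle.
Year 1: 4,440 × $37 = $164,280. Book value $268,720.
Year 2: 1,337 × $37 = $49,469. Book value $219,251.
Year 3: 492 × $37 = $18,204. Book value $201,047.
Year 4: 494 × $37 = $18,278. Book value $182,769.
Year 5: 502 × $37 = $18,574. Book value $164,195.
Year 6: 1,098 × $37 = $40,626. Book value $123,569.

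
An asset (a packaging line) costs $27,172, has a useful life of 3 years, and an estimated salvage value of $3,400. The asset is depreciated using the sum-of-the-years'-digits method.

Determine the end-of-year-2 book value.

Depreciable base = $27,172 − $3,400 = $23,772.
Sum of the years' digits = 3+2+1 = 6.
Year 1: $23,772 × 3/6 = $11,886. Book value $15,286.
Year 2: $23,772 × 2/6 = $7,924. Book value $7,362.

$7,362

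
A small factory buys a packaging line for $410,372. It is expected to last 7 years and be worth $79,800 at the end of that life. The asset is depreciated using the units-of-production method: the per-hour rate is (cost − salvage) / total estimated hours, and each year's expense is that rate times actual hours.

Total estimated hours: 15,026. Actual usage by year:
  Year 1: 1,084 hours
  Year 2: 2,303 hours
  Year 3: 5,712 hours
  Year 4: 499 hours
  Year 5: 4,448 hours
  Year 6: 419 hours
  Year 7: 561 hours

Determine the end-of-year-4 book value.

Depreciable base = $410,372 − $79,800 = $330,572.
Rate = $330,572 / 15,026 hours = $22 per hour.
Year 1: 1,084 × $22 = $23,848. Book value $386,524.
Year 2: 2,303 × $22 = $50,666. Book value $335,858.
Year 3: 5,712 × $22 = $125,664. Book value $210,194.
Year 4: 499 × $22 = $10,978. Book value $199,216.

$199,216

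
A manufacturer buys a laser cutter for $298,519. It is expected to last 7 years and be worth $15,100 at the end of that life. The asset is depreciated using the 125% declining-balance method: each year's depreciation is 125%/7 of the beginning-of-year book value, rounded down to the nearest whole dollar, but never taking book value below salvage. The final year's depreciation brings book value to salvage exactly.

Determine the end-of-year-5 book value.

$111,642

Depreciable base = $298,519 − $15,100 = $283,419.
Year 1: ⌊$298,519 × 125%/7⌋ = $53,306. Book value $245,213.
Year 2: ⌊$245,213 × 125%/7⌋ = $43,788. Book value $201,425.
Year 3: ⌊$201,425 × 125%/7⌋ = $35,968. Book value $165,457.
Year 4: ⌊$165,457 × 125%/7⌋ = $29,545. Book value $135,912.
Year 5: ⌊$135,912 × 125%/7⌋ = $24,270. Book value $111,642.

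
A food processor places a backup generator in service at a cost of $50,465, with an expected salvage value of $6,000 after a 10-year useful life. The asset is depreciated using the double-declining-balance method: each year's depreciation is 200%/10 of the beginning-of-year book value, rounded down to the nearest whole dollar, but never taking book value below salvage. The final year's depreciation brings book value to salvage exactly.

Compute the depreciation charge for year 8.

$2,117

Depreciable base = $50,465 − $6,000 = $44,465.
Year 1: ⌊$50,465 × 200%/10⌋ = $10,093. Book value $40,372.
Year 2: ⌊$40,372 × 200%/10⌋ = $8,074. Book value $32,298.
Year 3: ⌊$32,298 × 200%/10⌋ = $6,459. Book value $25,839.
Year 4: ⌊$25,839 × 200%/10⌋ = $5,167. Book value $20,672.
Year 5: ⌊$20,672 × 200%/10⌋ = $4,134. Book value $16,538.
Year 6: ⌊$16,538 × 200%/10⌋ = $3,307. Book value $13,231.
Year 7: ⌊$13,231 × 200%/10⌋ = $2,646. Book value $10,585.
Year 8: ⌊$10,585 × 200%/10⌋ = $2,117. Book value $8,468.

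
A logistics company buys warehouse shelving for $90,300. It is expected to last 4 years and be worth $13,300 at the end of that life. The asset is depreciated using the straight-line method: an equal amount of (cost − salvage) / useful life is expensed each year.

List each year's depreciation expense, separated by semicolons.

$19,250; $19,250; $19,250; $19,250

Depreciable base = $90,300 − $13,300 = $77,000.
Annual expense = $77,000 / 4 = $19,250.
End of year 1: book value $71,050.
End of year 2: book value $51,800.
End of year 3: book value $32,550.
End of year 4: book value $13,300.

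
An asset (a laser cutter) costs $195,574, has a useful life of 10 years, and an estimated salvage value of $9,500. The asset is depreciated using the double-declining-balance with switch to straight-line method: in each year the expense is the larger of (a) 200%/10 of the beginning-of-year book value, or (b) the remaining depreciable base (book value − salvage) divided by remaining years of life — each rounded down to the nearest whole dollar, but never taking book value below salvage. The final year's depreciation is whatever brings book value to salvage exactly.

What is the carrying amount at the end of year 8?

Depreciable base = $195,574 − $9,500 = $186,074.
Year 1: DB = ⌊$195,574 × 200%/10⌋ = $39,114; SL = ⌊$186,074/10⌋ = $18,607 → take DB $39,114. Book value $156,460.
Year 2: DB = ⌊$156,460 × 200%/10⌋ = $31,292; SL = ⌊$146,960/9⌋ = $16,328 → take DB $31,292. Book value $125,168.
Year 3: DB = ⌊$125,168 × 200%/10⌋ = $25,033; SL = ⌊$115,668/8⌋ = $14,458 → take DB $25,033. Book value $100,135.
Year 4: DB = ⌊$100,135 × 200%/10⌋ = $20,027; SL = ⌊$90,635/7⌋ = $12,947 → take DB $20,027. Book value $80,108.
Year 5: DB = ⌊$80,108 × 200%/10⌋ = $16,021; SL = ⌊$70,608/6⌋ = $11,768 → take DB $16,021. Book value $64,087.
Year 6: DB = ⌊$64,087 × 200%/10⌋ = $12,817; SL = ⌊$54,587/5⌋ = $10,917 → take DB $12,817. Book value $51,270.
Year 7: DB = ⌊$51,270 × 200%/10⌋ = $10,254; SL = ⌊$41,770/4⌋ = $10,442 → take SL $10,442. Book value $40,828.
Year 8: DB = ⌊$40,828 × 200%/10⌋ = $8,165; SL = ⌊$31,328/3⌋ = $10,442 → take SL $10,442. Book value $30,386.

$30,386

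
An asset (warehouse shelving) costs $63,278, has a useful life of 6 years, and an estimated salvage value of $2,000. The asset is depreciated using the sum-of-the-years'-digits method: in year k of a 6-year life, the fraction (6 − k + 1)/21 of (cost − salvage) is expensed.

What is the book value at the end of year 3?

$19,508

Depreciable base = $63,278 − $2,000 = $61,278.
Sum of the years' digits = 6+5+4+3+2+1 = 21.
Year 1: $61,278 × 6/21 = $17,508. Book value $45,770.
Year 2: $61,278 × 5/21 = $14,590. Book value $31,180.
Year 3: $61,278 × 4/21 = $11,672. Book value $19,508.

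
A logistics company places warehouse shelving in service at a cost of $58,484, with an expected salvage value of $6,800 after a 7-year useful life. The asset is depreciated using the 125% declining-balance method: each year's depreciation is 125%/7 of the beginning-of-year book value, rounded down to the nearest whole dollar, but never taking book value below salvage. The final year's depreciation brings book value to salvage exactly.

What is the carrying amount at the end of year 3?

Depreciable base = $58,484 − $6,800 = $51,684.
Year 1: ⌊$58,484 × 125%/7⌋ = $10,443. Book value $48,041.
Year 2: ⌊$48,041 × 125%/7⌋ = $8,578. Book value $39,463.
Year 3: ⌊$39,463 × 125%/7⌋ = $7,046. Book value $32,417.

$32,417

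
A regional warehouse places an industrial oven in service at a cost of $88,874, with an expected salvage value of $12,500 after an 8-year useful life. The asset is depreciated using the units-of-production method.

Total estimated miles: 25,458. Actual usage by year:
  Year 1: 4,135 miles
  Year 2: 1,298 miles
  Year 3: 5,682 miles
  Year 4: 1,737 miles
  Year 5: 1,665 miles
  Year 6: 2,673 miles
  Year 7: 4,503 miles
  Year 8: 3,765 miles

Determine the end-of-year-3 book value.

$55,529

Depreciable base = $88,874 − $12,500 = $76,374.
Rate = $76,374 / 25,458 miles = $3 per mile.
Year 1: 4,135 × $3 = $12,405. Book value $76,469.
Year 2: 1,298 × $3 = $3,894. Book value $72,575.
Year 3: 5,682 × $3 = $17,046. Book value $55,529.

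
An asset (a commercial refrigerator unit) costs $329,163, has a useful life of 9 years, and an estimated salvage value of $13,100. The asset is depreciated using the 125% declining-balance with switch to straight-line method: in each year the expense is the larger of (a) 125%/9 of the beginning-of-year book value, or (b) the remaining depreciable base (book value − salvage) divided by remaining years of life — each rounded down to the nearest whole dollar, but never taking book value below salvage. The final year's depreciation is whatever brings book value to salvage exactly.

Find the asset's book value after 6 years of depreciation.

Depreciable base = $329,163 − $13,100 = $316,063.
Year 1: DB = ⌊$329,163 × 125%/9⌋ = $45,717; SL = ⌊$316,063/9⌋ = $35,118 → take DB $45,717. Book value $283,446.
Year 2: DB = ⌊$283,446 × 125%/9⌋ = $39,367; SL = ⌊$270,346/8⌋ = $33,793 → take DB $39,367. Book value $244,079.
Year 3: DB = ⌊$244,079 × 125%/9⌋ = $33,899; SL = ⌊$230,979/7⌋ = $32,997 → take DB $33,899. Book value $210,180.
Year 4: DB = ⌊$210,180 × 125%/9⌋ = $29,191; SL = ⌊$197,080/6⌋ = $32,846 → take SL $32,846. Book value $177,334.
Year 5: DB = ⌊$177,334 × 125%/9⌋ = $24,629; SL = ⌊$164,234/5⌋ = $32,846 → take SL $32,846. Book value $144,488.
Year 6: DB = ⌊$144,488 × 125%/9⌋ = $20,067; SL = ⌊$131,388/4⌋ = $32,847 → take SL $32,847. Book value $111,641.

$111,641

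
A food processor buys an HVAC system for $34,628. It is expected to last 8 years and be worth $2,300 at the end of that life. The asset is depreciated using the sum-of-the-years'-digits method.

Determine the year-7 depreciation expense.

Depreciable base = $34,628 − $2,300 = $32,328.
Sum of the years' digits = 8+7+6+5+4+3+2+1 = 36.
Year 1: $32,328 × 8/36 = $7,184. Book value $27,444.
Year 2: $32,328 × 7/36 = $6,286. Book value $21,158.
Year 3: $32,328 × 6/36 = $5,388. Book value $15,770.
Year 4: $32,328 × 5/36 = $4,490. Book value $11,280.
Year 5: $32,328 × 4/36 = $3,592. Book value $7,688.
Year 6: $32,328 × 3/36 = $2,694. Book value $4,994.
Year 7: $32,328 × 2/36 = $1,796. Book value $3,198.

$1,796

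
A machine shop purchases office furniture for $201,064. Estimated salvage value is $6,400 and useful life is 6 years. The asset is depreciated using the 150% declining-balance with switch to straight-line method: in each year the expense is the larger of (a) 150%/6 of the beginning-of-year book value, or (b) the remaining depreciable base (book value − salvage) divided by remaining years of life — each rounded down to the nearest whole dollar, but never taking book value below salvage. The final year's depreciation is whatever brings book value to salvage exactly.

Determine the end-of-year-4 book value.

Depreciable base = $201,064 − $6,400 = $194,664.
Year 1: DB = ⌊$201,064 × 150%/6⌋ = $50,266; SL = ⌊$194,664/6⌋ = $32,444 → take DB $50,266. Book value $150,798.
Year 2: DB = ⌊$150,798 × 150%/6⌋ = $37,699; SL = ⌊$144,398/5⌋ = $28,879 → take DB $37,699. Book value $113,099.
Year 3: DB = ⌊$113,099 × 150%/6⌋ = $28,274; SL = ⌊$106,699/4⌋ = $26,674 → take DB $28,274. Book value $84,825.
Year 4: DB = ⌊$84,825 × 150%/6⌋ = $21,206; SL = ⌊$78,425/3⌋ = $26,141 → take SL $26,141. Book value $58,684.

$58,684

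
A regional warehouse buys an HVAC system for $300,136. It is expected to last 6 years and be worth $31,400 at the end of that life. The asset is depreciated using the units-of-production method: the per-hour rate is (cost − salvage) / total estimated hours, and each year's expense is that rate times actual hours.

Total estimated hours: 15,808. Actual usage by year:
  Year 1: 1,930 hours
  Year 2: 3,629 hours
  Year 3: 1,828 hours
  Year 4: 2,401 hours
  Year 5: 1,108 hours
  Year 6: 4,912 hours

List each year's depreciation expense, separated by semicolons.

$32,810; $61,693; $31,076; $40,817; $18,836; $83,504

Depreciable base = $300,136 − $31,400 = $268,736.
Rate = $268,736 / 15,808 hours = $17 per hour.
Year 1: 1,930 × $17 = $32,810. Book value $267,326.
Year 2: 3,629 × $17 = $61,693. Book value $205,633.
Year 3: 1,828 × $17 = $31,076. Book value $174,557.
Year 4: 2,401 × $17 = $40,817. Book value $133,740.
Year 5: 1,108 × $17 = $18,836. Book value $114,904.
Year 6: 4,912 × $17 = $83,504. Book value $31,400.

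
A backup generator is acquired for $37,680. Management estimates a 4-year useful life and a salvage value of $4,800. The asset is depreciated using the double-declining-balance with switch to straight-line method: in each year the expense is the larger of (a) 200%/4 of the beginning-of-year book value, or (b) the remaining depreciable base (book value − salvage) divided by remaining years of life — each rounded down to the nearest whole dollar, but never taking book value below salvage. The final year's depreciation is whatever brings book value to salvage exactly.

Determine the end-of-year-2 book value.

Depreciable base = $37,680 − $4,800 = $32,880.
Year 1: DB = ⌊$37,680 × 200%/4⌋ = $18,840; SL = ⌊$32,880/4⌋ = $8,220 → take DB $18,840. Book value $18,840.
Year 2: DB = ⌊$18,840 × 200%/4⌋ = $9,420; SL = ⌊$14,040/3⌋ = $4,680 → take DB $9,420. Book value $9,420.

$9,420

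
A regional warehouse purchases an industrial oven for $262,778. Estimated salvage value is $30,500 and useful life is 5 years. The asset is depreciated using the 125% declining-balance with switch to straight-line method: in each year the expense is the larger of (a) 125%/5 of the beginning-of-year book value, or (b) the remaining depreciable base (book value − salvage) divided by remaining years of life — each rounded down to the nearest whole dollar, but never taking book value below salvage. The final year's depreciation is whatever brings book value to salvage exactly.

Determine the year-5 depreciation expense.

Depreciable base = $262,778 − $30,500 = $232,278.
Year 1: DB = ⌊$262,778 × 125%/5⌋ = $65,694; SL = ⌊$232,278/5⌋ = $46,455 → take DB $65,694. Book value $197,084.
Year 2: DB = ⌊$197,084 × 125%/5⌋ = $49,271; SL = ⌊$166,584/4⌋ = $41,646 → take DB $49,271. Book value $147,813.
Year 3: DB = ⌊$147,813 × 125%/5⌋ = $36,953; SL = ⌊$117,313/3⌋ = $39,104 → take SL $39,104. Book value $108,709.
Year 4: DB = ⌊$108,709 × 125%/5⌋ = $27,177; SL = ⌊$78,209/2⌋ = $39,104 → take SL $39,104. Book value $69,605.
Year 5 (final): $69,605 − $30,500 = $39,105. Book value $30,500.

$39,105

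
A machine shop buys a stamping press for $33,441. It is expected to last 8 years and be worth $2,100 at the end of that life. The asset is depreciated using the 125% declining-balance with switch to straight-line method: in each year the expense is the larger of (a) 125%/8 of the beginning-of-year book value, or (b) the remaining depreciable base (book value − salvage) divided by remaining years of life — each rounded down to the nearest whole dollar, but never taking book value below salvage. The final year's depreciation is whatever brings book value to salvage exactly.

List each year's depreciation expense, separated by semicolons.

Depreciable base = $33,441 − $2,100 = $31,341.
Year 1: DB = ⌊$33,441 × 125%/8⌋ = $5,225; SL = ⌊$31,341/8⌋ = $3,917 → take DB $5,225. Book value $28,216.
Year 2: DB = ⌊$28,216 × 125%/8⌋ = $4,408; SL = ⌊$26,116/7⌋ = $3,730 → take DB $4,408. Book value $23,808.
Year 3: DB = ⌊$23,808 × 125%/8⌋ = $3,720; SL = ⌊$21,708/6⌋ = $3,618 → take DB $3,720. Book value $20,088.
Year 4: DB = ⌊$20,088 × 125%/8⌋ = $3,138; SL = ⌊$17,988/5⌋ = $3,597 → take SL $3,597. Book value $16,491.
Year 5: DB = ⌊$16,491 × 125%/8⌋ = $2,576; SL = ⌊$14,391/4⌋ = $3,597 → take SL $3,597. Book value $12,894.
Year 6: DB = ⌊$12,894 × 125%/8⌋ = $2,014; SL = ⌊$10,794/3⌋ = $3,598 → take SL $3,598. Book value $9,296.
Year 7: DB = ⌊$9,296 × 125%/8⌋ = $1,452; SL = ⌊$7,196/2⌋ = $3,598 → take SL $3,598. Book value $5,698.
Year 8 (final): $5,698 − $2,100 = $3,598. Book value $2,100.

$5,225; $4,408; $3,720; $3,597; $3,597; $3,598; $3,598; $3,598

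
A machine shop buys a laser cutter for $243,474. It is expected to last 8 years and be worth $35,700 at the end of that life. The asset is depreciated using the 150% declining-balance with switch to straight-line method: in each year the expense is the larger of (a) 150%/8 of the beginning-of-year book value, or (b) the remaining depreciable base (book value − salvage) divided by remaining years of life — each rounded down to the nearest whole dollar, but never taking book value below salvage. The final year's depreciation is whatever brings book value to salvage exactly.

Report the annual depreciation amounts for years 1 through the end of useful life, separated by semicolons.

$45,651; $37,091; $30,137; $24,486; $19,895; $16,838; $16,838; $16,838

Depreciable base = $243,474 − $35,700 = $207,774.
Year 1: DB = ⌊$243,474 × 150%/8⌋ = $45,651; SL = ⌊$207,774/8⌋ = $25,971 → take DB $45,651. Book value $197,823.
Year 2: DB = ⌊$197,823 × 150%/8⌋ = $37,091; SL = ⌊$162,123/7⌋ = $23,160 → take DB $37,091. Book value $160,732.
Year 3: DB = ⌊$160,732 × 150%/8⌋ = $30,137; SL = ⌊$125,032/6⌋ = $20,838 → take DB $30,137. Book value $130,595.
Year 4: DB = ⌊$130,595 × 150%/8⌋ = $24,486; SL = ⌊$94,895/5⌋ = $18,979 → take DB $24,486. Book value $106,109.
Year 5: DB = ⌊$106,109 × 150%/8⌋ = $19,895; SL = ⌊$70,409/4⌋ = $17,602 → take DB $19,895. Book value $86,214.
Year 6: DB = ⌊$86,214 × 150%/8⌋ = $16,165; SL = ⌊$50,514/3⌋ = $16,838 → take SL $16,838. Book value $69,376.
Year 7: DB = ⌊$69,376 × 150%/8⌋ = $13,008; SL = ⌊$33,676/2⌋ = $16,838 → take SL $16,838. Book value $52,538.
Year 8 (final): $52,538 − $35,700 = $16,838. Book value $35,700.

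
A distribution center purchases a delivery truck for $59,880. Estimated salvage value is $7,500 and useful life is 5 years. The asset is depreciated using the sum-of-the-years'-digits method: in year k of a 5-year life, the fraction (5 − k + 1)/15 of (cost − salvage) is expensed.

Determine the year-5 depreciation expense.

$3,492

Depreciable base = $59,880 − $7,500 = $52,380.
Sum of the years' digits = 5+4+3+2+1 = 15.
Year 1: $52,380 × 5/15 = $17,460. Book value $42,420.
Year 2: $52,380 × 4/15 = $13,968. Book value $28,452.
Year 3: $52,380 × 3/15 = $10,476. Book value $17,976.
Year 4: $52,380 × 2/15 = $6,984. Book value $10,992.
Year 5: $52,380 × 1/15 = $3,492. Book value $7,500.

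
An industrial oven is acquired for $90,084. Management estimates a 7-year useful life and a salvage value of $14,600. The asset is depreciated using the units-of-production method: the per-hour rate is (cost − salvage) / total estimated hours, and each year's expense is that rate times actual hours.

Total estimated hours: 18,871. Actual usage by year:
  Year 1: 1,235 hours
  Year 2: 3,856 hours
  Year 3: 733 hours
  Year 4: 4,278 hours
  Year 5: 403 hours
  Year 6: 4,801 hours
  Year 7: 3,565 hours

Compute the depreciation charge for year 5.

Depreciable base = $90,084 − $14,600 = $75,484.
Rate = $75,484 / 18,871 hours = $4 per hour.
Year 1: 1,235 × $4 = $4,940. Book value $85,144.
Year 2: 3,856 × $4 = $15,424. Book value $69,720.
Year 3: 733 × $4 = $2,932. Book value $66,788.
Year 4: 4,278 × $4 = $17,112. Book value $49,676.
Year 5: 403 × $4 = $1,612. Book value $48,064.

$1,612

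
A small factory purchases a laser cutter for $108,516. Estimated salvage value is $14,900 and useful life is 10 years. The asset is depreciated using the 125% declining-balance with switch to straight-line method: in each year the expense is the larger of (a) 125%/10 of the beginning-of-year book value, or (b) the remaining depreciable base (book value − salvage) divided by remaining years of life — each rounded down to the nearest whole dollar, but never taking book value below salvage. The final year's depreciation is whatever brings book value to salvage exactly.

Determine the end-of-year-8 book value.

Depreciable base = $108,516 − $14,900 = $93,616.
Year 1: DB = ⌊$108,516 × 125%/10⌋ = $13,564; SL = ⌊$93,616/10⌋ = $9,361 → take DB $13,564. Book value $94,952.
Year 2: DB = ⌊$94,952 × 125%/10⌋ = $11,869; SL = ⌊$80,052/9⌋ = $8,894 → take DB $11,869. Book value $83,083.
Year 3: DB = ⌊$83,083 × 125%/10⌋ = $10,385; SL = ⌊$68,183/8⌋ = $8,522 → take DB $10,385. Book value $72,698.
Year 4: DB = ⌊$72,698 × 125%/10⌋ = $9,087; SL = ⌊$57,798/7⌋ = $8,256 → take DB $9,087. Book value $63,611.
Year 5: DB = ⌊$63,611 × 125%/10⌋ = $7,951; SL = ⌊$48,711/6⌋ = $8,118 → take SL $8,118. Book value $55,493.
Year 6: DB = ⌊$55,493 × 125%/10⌋ = $6,936; SL = ⌊$40,593/5⌋ = $8,118 → take SL $8,118. Book value $47,375.
Year 7: DB = ⌊$47,375 × 125%/10⌋ = $5,921; SL = ⌊$32,475/4⌋ = $8,118 → take SL $8,118. Book value $39,257.
Year 8: DB = ⌊$39,257 × 125%/10⌋ = $4,907; SL = ⌊$24,357/3⌋ = $8,119 → take SL $8,119. Book value $31,138.

$31,138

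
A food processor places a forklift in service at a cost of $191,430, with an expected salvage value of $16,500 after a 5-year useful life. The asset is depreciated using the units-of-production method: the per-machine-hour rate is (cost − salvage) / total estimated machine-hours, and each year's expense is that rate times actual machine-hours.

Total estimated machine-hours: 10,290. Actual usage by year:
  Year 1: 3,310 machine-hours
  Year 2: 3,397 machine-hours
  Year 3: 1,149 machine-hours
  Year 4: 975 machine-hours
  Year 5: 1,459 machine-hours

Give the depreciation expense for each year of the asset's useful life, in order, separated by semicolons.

$56,270; $57,749; $19,533; $16,575; $24,803

Depreciable base = $191,430 − $16,500 = $174,930.
Rate = $174,930 / 10,290 machine-hours = $17 per machine-hour.
Year 1: 3,310 × $17 = $56,270. Book value $135,160.
Year 2: 3,397 × $17 = $57,749. Book value $77,411.
Year 3: 1,149 × $17 = $19,533. Book value $57,878.
Year 4: 975 × $17 = $16,575. Book value $41,303.
Year 5: 1,459 × $17 = $24,803. Book value $16,500.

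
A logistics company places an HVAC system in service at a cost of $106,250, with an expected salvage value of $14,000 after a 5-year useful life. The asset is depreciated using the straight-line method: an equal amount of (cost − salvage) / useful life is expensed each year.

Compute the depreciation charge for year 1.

$18,450

Depreciable base = $106,250 − $14,000 = $92,250.
Annual expense = $92,250 / 5 = $18,450.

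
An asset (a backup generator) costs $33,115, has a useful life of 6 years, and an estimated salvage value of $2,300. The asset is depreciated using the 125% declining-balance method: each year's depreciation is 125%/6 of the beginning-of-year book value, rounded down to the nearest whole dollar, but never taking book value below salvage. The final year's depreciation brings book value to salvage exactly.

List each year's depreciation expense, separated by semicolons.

$6,898; $5,461; $4,324; $3,423; $2,710; $7,999

Depreciable base = $33,115 − $2,300 = $30,815.
Year 1: ⌊$33,115 × 125%/6⌋ = $6,898. Book value $26,217.
Year 2: ⌊$26,217 × 125%/6⌋ = $5,461. Book value $20,756.
Year 3: ⌊$20,756 × 125%/6⌋ = $4,324. Book value $16,432.
Year 4: ⌊$16,432 × 125%/6⌋ = $3,423. Book value $13,009.
Year 5: ⌊$13,009 × 125%/6⌋ = $2,710. Book value $10,299.
Year 6 (final): $10,299 − $2,300 = $7,999. Book value $2,300.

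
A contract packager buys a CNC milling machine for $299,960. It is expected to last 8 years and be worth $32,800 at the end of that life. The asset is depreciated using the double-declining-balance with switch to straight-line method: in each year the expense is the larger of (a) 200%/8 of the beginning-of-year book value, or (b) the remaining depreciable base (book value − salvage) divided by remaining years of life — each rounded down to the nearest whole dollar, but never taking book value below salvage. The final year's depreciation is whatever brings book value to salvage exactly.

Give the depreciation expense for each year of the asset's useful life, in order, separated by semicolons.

$74,990; $56,242; $42,182; $31,636; $23,727; $17,795; $13,347; $7,241

Depreciable base = $299,960 − $32,800 = $267,160.
Year 1: DB = ⌊$299,960 × 200%/8⌋ = $74,990; SL = ⌊$267,160/8⌋ = $33,395 → take DB $74,990. Book value $224,970.
Year 2: DB = ⌊$224,970 × 200%/8⌋ = $56,242; SL = ⌊$192,170/7⌋ = $27,452 → take DB $56,242. Book value $168,728.
Year 3: DB = ⌊$168,728 × 200%/8⌋ = $42,182; SL = ⌊$135,928/6⌋ = $22,654 → take DB $42,182. Book value $126,546.
Year 4: DB = ⌊$126,546 × 200%/8⌋ = $31,636; SL = ⌊$93,746/5⌋ = $18,749 → take DB $31,636. Book value $94,910.
Year 5: DB = ⌊$94,910 × 200%/8⌋ = $23,727; SL = ⌊$62,110/4⌋ = $15,527 → take DB $23,727. Book value $71,183.
Year 6: DB = ⌊$71,183 × 200%/8⌋ = $17,795; SL = ⌊$38,383/3⌋ = $12,794 → take DB $17,795. Book value $53,388.
Year 7: DB = ⌊$53,388 × 200%/8⌋ = $13,347; SL = ⌊$20,588/2⌋ = $10,294 → take DB $13,347. Book value $40,041.
Year 8 (final): $40,041 − $32,800 = $7,241. Book value $32,800.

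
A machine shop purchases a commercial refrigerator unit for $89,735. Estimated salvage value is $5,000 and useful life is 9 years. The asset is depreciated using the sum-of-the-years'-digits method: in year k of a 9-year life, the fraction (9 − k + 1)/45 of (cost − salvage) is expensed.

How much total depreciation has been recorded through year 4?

Depreciable base = $89,735 − $5,000 = $84,735.
Sum of the years' digits = 9+8+7+6+5+4+3+2+1 = 45.
Year 1: $84,735 × 9/45 = $16,947. Book value $72,788.
Year 2: $84,735 × 8/45 = $15,064. Book value $57,724.
Year 3: $84,735 × 7/45 = $13,181. Book value $44,543.
Year 4: $84,735 × 6/45 = $11,298. Book value $33,245.
Accumulated through year 4 = $89,735 − $33,245 = $56,490.

$56,490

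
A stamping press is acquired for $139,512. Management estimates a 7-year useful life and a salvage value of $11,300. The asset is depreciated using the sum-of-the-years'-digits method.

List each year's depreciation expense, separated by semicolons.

$32,053; $27,474; $22,895; $18,316; $13,737; $9,158; $4,579

Depreciable base = $139,512 − $11,300 = $128,212.
Sum of the years' digits = 7+6+5+4+3+2+1 = 28.
Year 1: $128,212 × 7/28 = $32,053. Book value $107,459.
Year 2: $128,212 × 6/28 = $27,474. Book value $79,985.
Year 3: $128,212 × 5/28 = $22,895. Book value $57,090.
Year 4: $128,212 × 4/28 = $18,316. Book value $38,774.
Year 5: $128,212 × 3/28 = $13,737. Book value $25,037.
Year 6: $128,212 × 2/28 = $9,158. Book value $15,879.
Year 7: $128,212 × 1/28 = $4,579. Book value $11,300.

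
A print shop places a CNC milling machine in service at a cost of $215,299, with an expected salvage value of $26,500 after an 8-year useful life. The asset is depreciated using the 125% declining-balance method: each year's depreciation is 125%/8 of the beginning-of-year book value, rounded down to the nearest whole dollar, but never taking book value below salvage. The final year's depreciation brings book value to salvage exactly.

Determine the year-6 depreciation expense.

$14,385

Depreciable base = $215,299 − $26,500 = $188,799.
Year 1: ⌊$215,299 × 125%/8⌋ = $33,640. Book value $181,659.
Year 2: ⌊$181,659 × 125%/8⌋ = $28,384. Book value $153,275.
Year 3: ⌊$153,275 × 125%/8⌋ = $23,949. Book value $129,326.
Year 4: ⌊$129,326 × 125%/8⌋ = $20,207. Book value $109,119.
Year 5: ⌊$109,119 × 125%/8⌋ = $17,049. Book value $92,070.
Year 6: ⌊$92,070 × 125%/8⌋ = $14,385. Book value $77,685.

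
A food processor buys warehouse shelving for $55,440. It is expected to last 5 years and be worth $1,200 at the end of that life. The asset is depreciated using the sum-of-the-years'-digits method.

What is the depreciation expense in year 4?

Depreciable base = $55,440 − $1,200 = $54,240.
Sum of the years' digits = 5+4+3+2+1 = 15.
Year 1: $54,240 × 5/15 = $18,080. Book value $37,360.
Year 2: $54,240 × 4/15 = $14,464. Book value $22,896.
Year 3: $54,240 × 3/15 = $10,848. Book value $12,048.
Year 4: $54,240 × 2/15 = $7,232. Book value $4,816.

$7,232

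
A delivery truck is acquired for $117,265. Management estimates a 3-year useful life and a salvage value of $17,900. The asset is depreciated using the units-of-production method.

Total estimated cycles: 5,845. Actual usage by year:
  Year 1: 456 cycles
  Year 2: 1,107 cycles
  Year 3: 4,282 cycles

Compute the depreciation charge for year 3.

Depreciable base = $117,265 − $17,900 = $99,365.
Rate = $99,365 / 5,845 cycles = $17 per cycle.
Year 1: 456 × $17 = $7,752. Book value $109,513.
Year 2: 1,107 × $17 = $18,819. Book value $90,694.
Year 3: 4,282 × $17 = $72,794. Book value $17,900.

$72,794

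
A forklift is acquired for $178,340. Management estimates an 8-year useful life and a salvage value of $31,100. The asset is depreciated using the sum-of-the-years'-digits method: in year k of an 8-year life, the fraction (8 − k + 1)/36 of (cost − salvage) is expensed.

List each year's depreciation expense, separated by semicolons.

Depreciable base = $178,340 − $31,100 = $147,240.
Sum of the years' digits = 8+7+6+5+4+3+2+1 = 36.
Year 1: $147,240 × 8/36 = $32,720. Book value $145,620.
Year 2: $147,240 × 7/36 = $28,630. Book value $116,990.
Year 3: $147,240 × 6/36 = $24,540. Book value $92,450.
Year 4: $147,240 × 5/36 = $20,450. Book value $72,000.
Year 5: $147,240 × 4/36 = $16,360. Book value $55,640.
Year 6: $147,240 × 3/36 = $12,270. Book value $43,370.
Year 7: $147,240 × 2/36 = $8,180. Book value $35,190.
Year 8: $147,240 × 1/36 = $4,090. Book value $31,100.

$32,720; $28,630; $24,540; $20,450; $16,360; $12,270; $8,180; $4,090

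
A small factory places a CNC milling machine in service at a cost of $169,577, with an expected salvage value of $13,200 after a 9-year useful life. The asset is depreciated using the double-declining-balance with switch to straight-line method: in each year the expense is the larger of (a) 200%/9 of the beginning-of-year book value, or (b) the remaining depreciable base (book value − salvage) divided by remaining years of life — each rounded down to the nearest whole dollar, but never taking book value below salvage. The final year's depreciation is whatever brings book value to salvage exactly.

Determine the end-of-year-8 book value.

$21,201

Depreciable base = $169,577 − $13,200 = $156,377.
Year 1: DB = ⌊$169,577 × 200%/9⌋ = $37,683; SL = ⌊$156,377/9⌋ = $17,375 → take DB $37,683. Book value $131,894.
Year 2: DB = ⌊$131,894 × 200%/9⌋ = $29,309; SL = ⌊$118,694/8⌋ = $14,836 → take DB $29,309. Book value $102,585.
Year 3: DB = ⌊$102,585 × 200%/9⌋ = $22,796; SL = ⌊$89,385/7⌋ = $12,769 → take DB $22,796. Book value $79,789.
Year 4: DB = ⌊$79,789 × 200%/9⌋ = $17,730; SL = ⌊$66,589/6⌋ = $11,098 → take DB $17,730. Book value $62,059.
Year 5: DB = ⌊$62,059 × 200%/9⌋ = $13,790; SL = ⌊$48,859/5⌋ = $9,771 → take DB $13,790. Book value $48,269.
Year 6: DB = ⌊$48,269 × 200%/9⌋ = $10,726; SL = ⌊$35,069/4⌋ = $8,767 → take DB $10,726. Book value $37,543.
Year 7: DB = ⌊$37,543 × 200%/9⌋ = $8,342; SL = ⌊$24,343/3⌋ = $8,114 → take DB $8,342. Book value $29,201.
Year 8: DB = ⌊$29,201 × 200%/9⌋ = $6,489; SL = ⌊$16,001/2⌋ = $8,000 → take SL $8,000. Book value $21,201.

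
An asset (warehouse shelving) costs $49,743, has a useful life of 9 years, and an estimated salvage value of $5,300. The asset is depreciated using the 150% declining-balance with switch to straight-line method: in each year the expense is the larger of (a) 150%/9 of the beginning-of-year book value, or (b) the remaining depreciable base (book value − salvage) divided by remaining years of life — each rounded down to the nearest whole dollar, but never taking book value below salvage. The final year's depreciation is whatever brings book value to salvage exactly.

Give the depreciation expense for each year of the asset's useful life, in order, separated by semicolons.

Depreciable base = $49,743 − $5,300 = $44,443.
Year 1: DB = ⌊$49,743 × 150%/9⌋ = $8,290; SL = ⌊$44,443/9⌋ = $4,938 → take DB $8,290. Book value $41,453.
Year 2: DB = ⌊$41,453 × 150%/9⌋ = $6,908; SL = ⌊$36,153/8⌋ = $4,519 → take DB $6,908. Book value $34,545.
Year 3: DB = ⌊$34,545 × 150%/9⌋ = $5,757; SL = ⌊$29,245/7⌋ = $4,177 → take DB $5,757. Book value $28,788.
Year 4: DB = ⌊$28,788 × 150%/9⌋ = $4,798; SL = ⌊$23,488/6⌋ = $3,914 → take DB $4,798. Book value $23,990.
Year 5: DB = ⌊$23,990 × 150%/9⌋ = $3,998; SL = ⌊$18,690/5⌋ = $3,738 → take DB $3,998. Book value $19,992.
Year 6: DB = ⌊$19,992 × 150%/9⌋ = $3,332; SL = ⌊$14,692/4⌋ = $3,673 → take SL $3,673. Book value $16,319.
Year 7: DB = ⌊$16,319 × 150%/9⌋ = $2,719; SL = ⌊$11,019/3⌋ = $3,673 → take SL $3,673. Book value $12,646.
Year 8: DB = ⌊$12,646 × 150%/9⌋ = $2,107; SL = ⌊$7,346/2⌋ = $3,673 → take SL $3,673. Book value $8,973.
Year 9 (final): $8,973 − $5,300 = $3,673. Book value $5,300.

$8,290; $6,908; $5,757; $4,798; $3,998; $3,673; $3,673; $3,673; $3,673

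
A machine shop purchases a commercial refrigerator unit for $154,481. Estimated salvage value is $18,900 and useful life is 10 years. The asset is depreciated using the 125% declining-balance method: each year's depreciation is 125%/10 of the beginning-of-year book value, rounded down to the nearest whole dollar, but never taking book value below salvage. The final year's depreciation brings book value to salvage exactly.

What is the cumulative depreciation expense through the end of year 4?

$63,926

Depreciable base = $154,481 − $18,900 = $135,581.
Year 1: ⌊$154,481 × 125%/10⌋ = $19,310. Book value $135,171.
Year 2: ⌊$135,171 × 125%/10⌋ = $16,896. Book value $118,275.
Year 3: ⌊$118,275 × 125%/10⌋ = $14,784. Book value $103,491.
Year 4: ⌊$103,491 × 125%/10⌋ = $12,936. Book value $90,555.
Accumulated through year 4 = $154,481 − $90,555 = $63,926.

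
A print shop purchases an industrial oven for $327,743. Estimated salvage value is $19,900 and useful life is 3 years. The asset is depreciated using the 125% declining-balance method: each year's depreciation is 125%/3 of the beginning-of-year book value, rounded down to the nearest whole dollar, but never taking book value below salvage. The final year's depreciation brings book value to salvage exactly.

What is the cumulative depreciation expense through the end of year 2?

$216,219

Depreciable base = $327,743 − $19,900 = $307,843.
Year 1: ⌊$327,743 × 125%/3⌋ = $136,559. Book value $191,184.
Year 2: ⌊$191,184 × 125%/3⌋ = $79,660. Book value $111,524.
Accumulated through year 2 = $327,743 − $111,524 = $216,219.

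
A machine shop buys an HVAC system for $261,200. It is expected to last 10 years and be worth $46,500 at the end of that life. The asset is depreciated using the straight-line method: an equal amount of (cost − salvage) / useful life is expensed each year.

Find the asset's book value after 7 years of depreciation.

Depreciable base = $261,200 − $46,500 = $214,700.
Annual expense = $214,700 / 10 = $21,470.
End of year 1: book value $239,730.
End of year 2: book value $218,260.
End of year 3: book value $196,790.
End of year 4: book value $175,320.
End of year 5: book value $153,850.
End of year 6: book value $132,380.
End of year 7: book value $110,910.

$110,910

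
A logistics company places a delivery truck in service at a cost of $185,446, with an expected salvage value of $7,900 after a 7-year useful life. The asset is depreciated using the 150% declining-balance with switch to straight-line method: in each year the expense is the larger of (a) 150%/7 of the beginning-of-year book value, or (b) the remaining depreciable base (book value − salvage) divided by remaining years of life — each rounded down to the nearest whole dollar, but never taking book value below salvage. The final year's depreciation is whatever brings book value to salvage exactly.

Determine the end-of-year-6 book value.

$28,414

Depreciable base = $185,446 − $7,900 = $177,546.
Year 1: DB = ⌊$185,446 × 150%/7⌋ = $39,738; SL = ⌊$177,546/7⌋ = $25,363 → take DB $39,738. Book value $145,708.
Year 2: DB = ⌊$145,708 × 150%/7⌋ = $31,223; SL = ⌊$137,808/6⌋ = $22,968 → take DB $31,223. Book value $114,485.
Year 3: DB = ⌊$114,485 × 150%/7⌋ = $24,532; SL = ⌊$106,585/5⌋ = $21,317 → take DB $24,532. Book value $89,953.
Year 4: DB = ⌊$89,953 × 150%/7⌋ = $19,275; SL = ⌊$82,053/4⌋ = $20,513 → take SL $20,513. Book value $69,440.
Year 5: DB = ⌊$69,440 × 150%/7⌋ = $14,880; SL = ⌊$61,540/3⌋ = $20,513 → take SL $20,513. Book value $48,927.
Year 6: DB = ⌊$48,927 × 150%/7⌋ = $10,484; SL = ⌊$41,027/2⌋ = $20,513 → take SL $20,513. Book value $28,414.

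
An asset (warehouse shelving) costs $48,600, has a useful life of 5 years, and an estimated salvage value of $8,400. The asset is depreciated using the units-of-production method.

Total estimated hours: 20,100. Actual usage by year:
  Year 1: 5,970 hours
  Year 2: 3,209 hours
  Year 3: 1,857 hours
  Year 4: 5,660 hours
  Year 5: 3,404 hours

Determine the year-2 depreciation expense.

$6,418

Depreciable base = $48,600 − $8,400 = $40,200.
Rate = $40,200 / 20,100 hours = $2 per hour.
Year 1: 5,970 × $2 = $11,940. Book value $36,660.
Year 2: 3,209 × $2 = $6,418. Book value $30,242.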